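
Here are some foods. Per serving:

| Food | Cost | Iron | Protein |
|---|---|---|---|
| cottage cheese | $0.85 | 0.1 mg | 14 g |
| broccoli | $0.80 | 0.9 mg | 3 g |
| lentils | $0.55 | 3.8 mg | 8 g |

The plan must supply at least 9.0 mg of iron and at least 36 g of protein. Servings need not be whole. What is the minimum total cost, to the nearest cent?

cottage cheese only: max(9.0/0.1, 36/14) = 90 servings → $76.50.
broccoli only: max(9.0/0.9, 36/3) = 12 servings → $9.60.
lentils only: max(9.0/3.8, 36/8) = 4.5 servings → $2.48.
cottage cheese + broccoli with both tight: 0.439 servings and 9.951 servings → $8.33.
cottage cheese + lentils with both tight: 1.237 servings and 2.336 servings → $2.34.
broccoli + lentils: the both-tight solution has a negative serving — not a feasible corner.
So the least-cost plan costs $2.34.

$2.34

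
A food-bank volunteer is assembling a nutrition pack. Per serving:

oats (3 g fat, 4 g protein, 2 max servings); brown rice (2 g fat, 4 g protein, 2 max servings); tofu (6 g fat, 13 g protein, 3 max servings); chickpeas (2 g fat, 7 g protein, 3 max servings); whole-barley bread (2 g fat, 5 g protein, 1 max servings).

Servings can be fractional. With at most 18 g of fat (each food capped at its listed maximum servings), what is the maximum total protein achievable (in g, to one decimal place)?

Protein per g fat: chickpeas 3.5, whole-barley bread 2.5, tofu 2.167, brown rice 2, oats 1.333.
Take 3 servings of chickpeas: uses 6 g fat, +21.0 g protein (running total 21.0 g).
Take 1 serving of whole-barley bread: uses 2 g fat, +5.0 g protein (running total 26.0 g).
Take 1.667 servings of tofu: uses 10 g fat, +21.7 g protein (running total 47.7 g).
Greedy by best ratio exhausts the fat allowance optimally: 47.7 g.

47.7 g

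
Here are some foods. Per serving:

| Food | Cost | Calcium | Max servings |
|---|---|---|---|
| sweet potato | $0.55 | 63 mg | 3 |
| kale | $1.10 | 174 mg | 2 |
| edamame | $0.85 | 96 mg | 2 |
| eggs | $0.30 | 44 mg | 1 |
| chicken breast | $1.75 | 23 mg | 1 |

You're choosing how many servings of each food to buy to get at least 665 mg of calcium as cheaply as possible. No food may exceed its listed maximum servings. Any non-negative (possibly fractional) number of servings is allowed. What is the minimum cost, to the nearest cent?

Cost per mg of calcium: kale $0.0063, eggs $0.0068, sweet potato $0.0087, edamame $0.0089, chicken breast $0.0761.
Take 2 servings of kale: +348.0 mg calcium for $2.20 (total $2.20, still need 317.0 mg).
Take 1 serving of eggs: +44.0 mg calcium for $0.30 (total $2.50, still need 273.0 mg).
Take 3 servings of sweet potato: +189.0 mg calcium for $1.65 (total $4.15, still need 84.0 mg).
Take 0.875 servings of edamame: +84.0 mg calcium for $0.74 (total $4.89, still need 0.0 mg).
Filling from the cheapest source first is optimal under one linear minimum: $4.89.

$4.89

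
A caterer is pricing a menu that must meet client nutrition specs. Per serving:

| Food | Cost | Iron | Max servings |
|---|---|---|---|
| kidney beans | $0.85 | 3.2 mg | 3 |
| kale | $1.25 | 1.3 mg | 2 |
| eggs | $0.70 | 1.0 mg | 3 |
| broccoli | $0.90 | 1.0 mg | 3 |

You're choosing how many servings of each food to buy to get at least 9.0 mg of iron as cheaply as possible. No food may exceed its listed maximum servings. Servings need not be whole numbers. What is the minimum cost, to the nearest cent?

$2.39

Cost per mg of iron: kidney beans $0.2656, eggs $0.7000, broccoli $0.9000, kale $0.9615.
Take 2.812 servings of kidney beans: +9.0 mg iron for $2.39 (total $2.39, still need 0.0 mg).
Greedy by cheapest-per-mg is optimal for a single linear constraint, so the minimum cost is $2.39.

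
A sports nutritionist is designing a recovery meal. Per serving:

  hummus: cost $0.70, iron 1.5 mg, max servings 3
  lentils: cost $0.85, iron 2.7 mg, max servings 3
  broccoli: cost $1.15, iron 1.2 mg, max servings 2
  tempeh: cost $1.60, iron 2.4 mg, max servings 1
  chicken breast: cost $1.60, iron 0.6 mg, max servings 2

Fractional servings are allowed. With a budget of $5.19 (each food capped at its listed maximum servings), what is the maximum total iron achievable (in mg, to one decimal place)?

Iron per dollar: lentils 3.176, hummus 2.143, tempeh 1.5, broccoli 1.043, chicken breast 0.375.
Take 3 servings of lentils: spends $2.55, +8.1 mg iron (running total 8.1 mg).
Take 3 servings of hummus: spends $2.10, +4.5 mg iron (running total 12.6 mg).
Take 0.3375 servings of tempeh: spends $0.54, +0.8 mg iron (running total 13.4 mg).
Greedy by best ratio exhausts the cost allowance optimally: 13.4 mg.

13.4 mg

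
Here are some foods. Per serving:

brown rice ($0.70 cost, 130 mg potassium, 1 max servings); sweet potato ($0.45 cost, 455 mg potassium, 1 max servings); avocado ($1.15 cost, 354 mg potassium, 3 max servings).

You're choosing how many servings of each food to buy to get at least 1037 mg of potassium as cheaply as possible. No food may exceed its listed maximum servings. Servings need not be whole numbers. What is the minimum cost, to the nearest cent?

$2.34

Cost per mg of potassium: sweet potato $0.0010, avocado $0.0032, brown rice $0.0054.
Take 1 serving of sweet potato: +455.0 mg potassium for $0.45 (total $0.45, still need 582.0 mg).
Take 1.644 servings of avocado: +582.0 mg potassium for $1.89 (total $2.34, still need 0.0 mg).
Greedy by cheapest-per-mg is optimal for a single linear constraint, so the minimum cost is $2.34.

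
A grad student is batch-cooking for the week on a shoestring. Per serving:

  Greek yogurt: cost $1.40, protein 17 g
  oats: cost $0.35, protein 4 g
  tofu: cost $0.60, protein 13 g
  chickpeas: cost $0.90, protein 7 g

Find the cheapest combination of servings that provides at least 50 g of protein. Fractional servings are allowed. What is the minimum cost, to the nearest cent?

Cost per g of protein: tofu $0.0462, Greek yogurt $0.0824, oats $0.0875, chickpeas $0.1286.
With no serving limits, use only tofu: 50 g / 13 g = 3.846 servings × $0.60 = $2.31.

$2.31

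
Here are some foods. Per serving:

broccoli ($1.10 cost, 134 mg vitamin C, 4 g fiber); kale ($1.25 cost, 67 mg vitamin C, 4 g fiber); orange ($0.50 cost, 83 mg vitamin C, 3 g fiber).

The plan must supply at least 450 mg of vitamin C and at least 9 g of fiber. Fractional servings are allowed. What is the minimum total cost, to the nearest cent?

Check every corner: each single food scaled to meet both minima, and each pair solved so both constraints bind.
broccoli only: max(450/134, 9/4) = 3.358 servings → $3.69.
kale only: max(450/67, 9/4) = 6.716 servings → $8.40.
orange only: max(450/83, 9/3) = 5.422 servings → $2.71.
broccoli + kale: the both-tight solution has a negative serving — not a feasible corner.
broccoli + orange with both targets exact would need a negative amount; discard.
kale + orange: intersection lies outside the first quadrant.
So the least-cost plan costs $2.71.

$2.71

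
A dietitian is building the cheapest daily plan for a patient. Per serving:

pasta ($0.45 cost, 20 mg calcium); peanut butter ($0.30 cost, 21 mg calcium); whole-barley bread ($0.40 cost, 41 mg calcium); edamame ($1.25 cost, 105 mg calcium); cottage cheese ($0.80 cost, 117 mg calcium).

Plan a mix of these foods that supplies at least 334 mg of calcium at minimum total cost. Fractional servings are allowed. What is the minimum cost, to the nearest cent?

$2.28

Cost per mg of calcium: cottage cheese $0.0068, whole-barley bread $0.0098, edamame $0.0119, peanut butter $0.0143, pasta $0.0225.
With no serving limits, use only cottage cheese: 334 mg / 117 mg = 2.855 servings × $0.80 = $2.28.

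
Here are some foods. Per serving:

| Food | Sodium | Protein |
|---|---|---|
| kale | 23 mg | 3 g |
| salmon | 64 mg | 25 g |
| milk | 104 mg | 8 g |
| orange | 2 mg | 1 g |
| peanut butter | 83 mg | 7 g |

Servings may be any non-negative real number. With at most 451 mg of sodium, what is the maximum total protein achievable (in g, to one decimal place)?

Protein per mg sodium: orange 0.5, salmon 0.3906, kale 0.1304, peanut butter 0.08434, milk 0.07692.
With no serving limits, spend the whole sodium allowance on orange: 451 mg / 2 mg × 1 g = 225.5 g.

225.5 g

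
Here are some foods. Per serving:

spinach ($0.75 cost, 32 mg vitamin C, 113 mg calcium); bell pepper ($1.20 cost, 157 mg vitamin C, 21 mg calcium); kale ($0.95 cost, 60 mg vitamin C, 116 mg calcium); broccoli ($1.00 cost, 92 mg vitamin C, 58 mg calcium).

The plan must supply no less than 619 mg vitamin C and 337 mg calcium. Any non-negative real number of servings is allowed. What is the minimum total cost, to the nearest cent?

$5.89

Two binding constraints pin down two serving amounts, so the optimal mix uses at most two foods. The candidates are each food alone (scaled to the tighter of vitamin C/calcium) and each pair with both constraints tight.
spinach only: max(619/32, 337/113) = 19.34 servings → $14.51.
bell pepper only: max(619/157, 337/21) = 16.05 servings → $19.26.
kale only: max(619/60, 337/116) = 10.32 servings → $9.80.
broccoli only: max(619/92, 337/58) = 6.728 servings → $6.73.
spinach + bell pepper with both tight: 2.338 servings and 3.466 servings → $5.91.
spinach + kale with both targets exact would need a negative amount; discard.
spinach + broccoli: intersection lies outside the first quadrant.
bell pepper + kale with both tight: 3.043 servings and 2.354 servings → $5.89.
bell pepper + broccoli with both tight: 0.6827 servings and 5.563 servings → $6.38.
kale + broccoli with both targets exact would need a negative amount; discard.
Cheapest feasible corner: $5.89.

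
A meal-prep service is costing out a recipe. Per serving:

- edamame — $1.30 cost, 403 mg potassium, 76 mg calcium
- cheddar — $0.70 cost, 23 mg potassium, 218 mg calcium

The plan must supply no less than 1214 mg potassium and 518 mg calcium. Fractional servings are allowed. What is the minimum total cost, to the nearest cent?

Compare the cost at each extreme point of the feasible region.
edamame only: max(1214/403, 518/76) = 6.816 servings → $8.86.
cheddar only: max(1214/23, 518/218) = 52.78 servings → $36.95.
edamame + cheddar with both tight: 2.935 servings and 1.353 servings → $4.76.
So the least-cost plan costs $4.76.

$4.76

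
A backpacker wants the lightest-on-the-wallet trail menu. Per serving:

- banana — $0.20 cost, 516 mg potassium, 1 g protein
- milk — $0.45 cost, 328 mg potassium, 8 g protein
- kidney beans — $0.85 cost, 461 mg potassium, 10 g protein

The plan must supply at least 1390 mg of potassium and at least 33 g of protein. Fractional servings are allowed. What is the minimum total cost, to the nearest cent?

banana only: max(1390/516, 33/1) = 33 servings → $6.60.
milk only: max(1390/328, 33/8) = 4.238 servings → $1.91.
kidney beans only: max(1390/461, 33/10) = 3.3 servings → $2.81.
banana + milk with both tight: 0.07789 servings and 4.115 servings → $1.87.
banana + kidney beans: the both-tight solution has a negative serving — not a feasible corner.
milk + kidney beans with both tight: 3.218 servings and 0.7255 servings → $2.06.
So the least-cost plan costs $1.87.

$1.87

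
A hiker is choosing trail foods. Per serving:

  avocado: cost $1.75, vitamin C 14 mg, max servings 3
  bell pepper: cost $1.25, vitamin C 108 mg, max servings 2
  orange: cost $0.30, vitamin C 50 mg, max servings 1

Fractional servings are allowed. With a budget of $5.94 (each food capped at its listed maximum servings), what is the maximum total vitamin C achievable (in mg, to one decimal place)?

291.1 mg

Vitamin C per dollar: orange 166.7, bell pepper 86.4, avocado 8.
Take 1 serving of orange: spends $0.30, +50.0 mg vitamin C (running total 50.0 mg).
Take 2 servings of bell pepper: spends $2.50, +216.0 mg vitamin C (running total 266.0 mg).
Take 1.794 servings of avocado: spends $3.14, +25.1 mg vitamin C (running total 291.1 mg).
Greedy by best ratio exhausts the cost allowance optimally: 291.1 mg.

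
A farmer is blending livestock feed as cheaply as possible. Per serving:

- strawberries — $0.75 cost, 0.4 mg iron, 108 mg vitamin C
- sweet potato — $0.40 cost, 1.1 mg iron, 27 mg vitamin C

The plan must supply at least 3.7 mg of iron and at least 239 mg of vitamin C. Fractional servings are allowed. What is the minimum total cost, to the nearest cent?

For a min-cost LP with two ≥-constraints, a basic feasible solution has at most two positive variables.
strawberries only: max(3.7/0.4, 239/108) = 9.25 servings → $6.94.
sweet potato only: max(3.7/1.1, 239/27) = 8.852 servings → $3.54.
strawberries + sweet potato with both tight: 1.509 servings and 2.815 servings → $2.26.
Cheapest feasible corner: $2.26.

$2.26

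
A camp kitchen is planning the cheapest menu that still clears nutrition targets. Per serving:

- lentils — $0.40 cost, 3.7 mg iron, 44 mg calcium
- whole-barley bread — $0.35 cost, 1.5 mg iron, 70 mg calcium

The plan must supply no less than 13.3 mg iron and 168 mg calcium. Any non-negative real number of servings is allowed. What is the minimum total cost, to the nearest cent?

$1.47

Compare the cost at each extreme point of the feasible region.
lentils only: max(13.3/3.7, 168/44) = 3.818 servings → $1.53.
whole-barley bread only: max(13.3/1.5, 168/70) = 8.867 servings → $3.10.
lentils + whole-barley bread with both tight: 3.518 servings and 0.1886 servings → $1.47.
The minimum over all feasible corners is $1.47.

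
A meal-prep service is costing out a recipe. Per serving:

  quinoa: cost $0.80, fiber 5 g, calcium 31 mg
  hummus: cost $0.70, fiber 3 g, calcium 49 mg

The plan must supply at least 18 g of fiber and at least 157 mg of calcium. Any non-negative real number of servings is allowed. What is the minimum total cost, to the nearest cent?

$3.21

quinoa only: max(18/5, 157/31) = 5.065 servings → $4.05.
hummus only: max(18/3, 157/49) = 6 servings → $4.20.
quinoa + hummus with both tight: 2.704 servings and 1.493 servings → $3.21.
So the least-cost plan costs $3.21.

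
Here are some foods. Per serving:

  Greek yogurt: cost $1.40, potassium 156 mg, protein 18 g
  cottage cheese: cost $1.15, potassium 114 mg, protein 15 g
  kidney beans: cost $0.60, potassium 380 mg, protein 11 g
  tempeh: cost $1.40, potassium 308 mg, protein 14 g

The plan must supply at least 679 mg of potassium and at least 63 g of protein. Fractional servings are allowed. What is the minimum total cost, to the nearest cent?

$3.44

Two binding constraints pin down two serving amounts, so the optimal mix uses at most two foods. The candidates are each food alone (scaled to the tighter of potassium/protein) and each pair with both constraints tight.
Greek yogurt only: max(679/156, 63/18) = 4.353 servings → $6.09.
cottage cheese only: max(679/114, 63/15) = 5.956 servings → $6.85.
kidney beans only: max(679/380, 63/11) = 5.727 servings → $3.44.
tempeh only: max(679/308, 63/14) = 4.5 servings → $6.30.
Greek yogurt + cottage cheese: intersection lies outside the first quadrant.
Greek yogurt + kidney beans with both tight: 3.214 servings and 0.4672 servings → $4.78.
Greek yogurt + tempeh with both tight: 2.946 servings and 0.7125 servings → $5.12.
cottage cheese + kidney beans with both tight: 3.705 servings and 0.6754 servings → $4.67.
cottage cheese + tempeh with both tight: 3.273 servings and 0.9931 servings → $5.15.
kidney beans + tempeh: intersection lies outside the first quadrant.
So the least-cost plan costs $3.44.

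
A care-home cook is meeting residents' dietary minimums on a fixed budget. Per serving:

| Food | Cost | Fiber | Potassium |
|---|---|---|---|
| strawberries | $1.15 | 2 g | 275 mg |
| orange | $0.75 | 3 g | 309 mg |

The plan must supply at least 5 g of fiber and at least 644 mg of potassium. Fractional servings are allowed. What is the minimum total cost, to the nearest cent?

Minimising a linear cost over {fiber ≥ 5, potassium ≥ 644, servings ≥ 0} — the optimum is at a vertex, using one or two foods.
strawberries only: max(5/2, 644/275) = 2.5 servings → $2.88.
orange only: max(5/3, 644/309) = 2.084 servings → $1.56.
strawberries + orange with both tight: 1.87 servings and 0.4203 servings → $2.47.
Cheapest feasible corner: $1.56.

$1.56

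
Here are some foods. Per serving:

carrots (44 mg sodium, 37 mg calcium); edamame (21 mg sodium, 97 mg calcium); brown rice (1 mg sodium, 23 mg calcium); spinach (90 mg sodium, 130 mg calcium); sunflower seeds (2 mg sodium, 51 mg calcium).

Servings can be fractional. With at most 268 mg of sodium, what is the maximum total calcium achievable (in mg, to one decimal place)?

6834.0 mg

Calcium per mg sodium: sunflower seeds 25.5, brown rice 23, edamame 4.619, spinach 1.444, carrots 0.8409.
With no serving limits, spend the whole sodium allowance on sunflower seeds: 268 mg / 2 mg × 51 mg = 6834.0 mg.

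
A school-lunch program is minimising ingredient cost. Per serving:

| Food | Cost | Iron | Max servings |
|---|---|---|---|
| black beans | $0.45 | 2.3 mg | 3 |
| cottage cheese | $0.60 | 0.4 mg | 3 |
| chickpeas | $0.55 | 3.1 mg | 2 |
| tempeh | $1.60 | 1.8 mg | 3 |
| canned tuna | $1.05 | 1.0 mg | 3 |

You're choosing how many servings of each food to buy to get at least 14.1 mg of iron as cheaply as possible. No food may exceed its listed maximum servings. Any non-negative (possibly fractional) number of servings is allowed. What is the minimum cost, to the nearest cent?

$3.34

Cost per mg of iron: chickpeas $0.1774, black beans $0.1957, tempeh $0.8889, canned tuna $1.0500, cottage cheese $1.5000.
Take 2 servings of chickpeas: +6.2 mg iron for $1.10 (total $1.10, still need 7.9 mg).
Take 3 servings of black beans: +6.9 mg iron for $1.35 (total $2.45, still need 1.0 mg).
Take 0.5556 servings of tempeh: +1.0 mg iron for $0.89 (total $3.34, still need 0.0 mg).
Greedy by cheapest-per-mg is optimal for a single linear constraint, so the minimum cost is $3.34.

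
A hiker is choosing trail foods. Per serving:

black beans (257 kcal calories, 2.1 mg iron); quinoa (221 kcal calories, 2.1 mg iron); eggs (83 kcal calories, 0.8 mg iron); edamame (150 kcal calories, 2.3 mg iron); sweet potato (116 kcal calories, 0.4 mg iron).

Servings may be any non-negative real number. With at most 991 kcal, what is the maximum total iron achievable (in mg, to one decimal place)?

Iron per kcal: edamame 0.01533, eggs 0.009639, quinoa 0.009502, black beans 0.008171, sweet potato 0.003448.
With no serving limits, spend the whole calories allowance on edamame: 991 kcal / 150 kcal × 2.3 mg = 15.2 mg.

15.2 mg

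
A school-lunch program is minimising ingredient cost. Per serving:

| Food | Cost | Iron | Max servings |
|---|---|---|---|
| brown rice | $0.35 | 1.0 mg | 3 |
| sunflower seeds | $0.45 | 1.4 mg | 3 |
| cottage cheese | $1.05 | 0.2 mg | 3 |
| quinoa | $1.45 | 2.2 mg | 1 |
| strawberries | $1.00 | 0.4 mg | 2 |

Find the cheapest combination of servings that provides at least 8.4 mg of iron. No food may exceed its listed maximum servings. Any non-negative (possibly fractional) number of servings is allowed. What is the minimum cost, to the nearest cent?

Cost per mg of iron: sunflower seeds $0.3214, brown rice $0.3500, quinoa $0.6591, strawberries $2.5000, cottage cheese $5.2500.
Take 3 servings of sunflower seeds: +4.2 mg iron for $1.35 (total $1.35, still need 4.2 mg).
Take 3 servings of brown rice: +3.0 mg iron for $1.05 (total $2.40, still need 1.2 mg).
Take 0.5455 servings of quinoa: +1.2 mg iron for $0.79 (total $3.19, still need 0.0 mg).
Filling from the cheapest source first is optimal under one linear minimum: $3.19.

$3.19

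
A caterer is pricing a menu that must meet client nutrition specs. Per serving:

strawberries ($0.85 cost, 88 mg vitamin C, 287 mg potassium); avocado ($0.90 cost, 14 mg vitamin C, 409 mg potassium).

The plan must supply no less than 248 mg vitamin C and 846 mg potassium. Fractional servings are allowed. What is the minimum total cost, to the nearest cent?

$2.47

At the optimum either one food covers both requirements or two foods hit both targets exactly; no other combination can be cheaper.
strawberries only: max(248/88, 846/287) = 2.948 servings → $2.51.
avocado only: max(248/14, 846/409) = 17.71 servings → $15.94.
strawberries + avocado with both tight: 2.802 servings and 0.1023 servings → $2.47.
Cheapest feasible corner: $2.47.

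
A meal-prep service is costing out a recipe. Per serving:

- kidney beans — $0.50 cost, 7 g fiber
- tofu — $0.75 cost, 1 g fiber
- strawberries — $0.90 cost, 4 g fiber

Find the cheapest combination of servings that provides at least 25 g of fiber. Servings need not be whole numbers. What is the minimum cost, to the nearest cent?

Cost per g of fiber: kidney beans $0.0714, strawberries $0.2250, tofu $0.7500.
With no serving limits, use only kidney beans: 25 g / 7 g = 3.571 servings × $0.50 = $1.79.

$1.79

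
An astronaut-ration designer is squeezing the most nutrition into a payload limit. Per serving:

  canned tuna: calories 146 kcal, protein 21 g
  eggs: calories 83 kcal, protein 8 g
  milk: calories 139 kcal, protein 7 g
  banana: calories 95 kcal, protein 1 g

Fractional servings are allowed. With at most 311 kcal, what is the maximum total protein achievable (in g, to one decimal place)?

Protein per kcal: canned tuna 0.1438, eggs 0.09639, milk 0.05036, banana 0.01053.
With no serving limits, spend the whole calories allowance on canned tuna: 311 kcal / 146 kcal × 21 g = 44.7 g.

44.7 g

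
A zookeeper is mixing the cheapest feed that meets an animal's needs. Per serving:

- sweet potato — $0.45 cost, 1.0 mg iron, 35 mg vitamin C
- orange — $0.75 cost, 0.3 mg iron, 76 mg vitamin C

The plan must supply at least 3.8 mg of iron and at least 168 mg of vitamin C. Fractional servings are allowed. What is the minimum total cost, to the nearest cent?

$2.04

sweet potato only: max(3.8/1.0, 168/35) = 4.8 servings → $2.16.
orange only: max(3.8/0.3, 168/76) = 12.67 servings → $9.50.
sweet potato + orange with both tight: 3.64 servings and 0.5344 servings → $2.04.
Cheapest feasible corner: $2.04.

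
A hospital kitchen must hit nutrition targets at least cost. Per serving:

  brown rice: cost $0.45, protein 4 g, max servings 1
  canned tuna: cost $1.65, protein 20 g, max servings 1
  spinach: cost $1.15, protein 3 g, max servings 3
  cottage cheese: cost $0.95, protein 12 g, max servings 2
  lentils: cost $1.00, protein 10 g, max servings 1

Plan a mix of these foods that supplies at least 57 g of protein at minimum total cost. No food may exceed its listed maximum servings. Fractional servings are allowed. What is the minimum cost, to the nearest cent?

Cost per g of protein: cottage cheese $0.0792, canned tuna $0.0825, lentils $0.1000, brown rice $0.1125, spinach $0.3833.
Take 2 servings of cottage cheese: +24.0 g protein for $1.90 (total $1.90, still need 33.0 g).
Take 1 serving of canned tuna: +20.0 g protein for $1.65 (total $3.55, still need 13.0 g).
Take 1 serving of lentils: +10.0 g protein for $1.00 (total $4.55, still need 3.0 g).
Take 0.75 servings of brown rice: +3.0 g protein for $0.34 (total $4.89, still need 0.0 g).
Greedy by cheapest-per-g is optimal for a single linear constraint, so the minimum cost is $4.89.

$4.89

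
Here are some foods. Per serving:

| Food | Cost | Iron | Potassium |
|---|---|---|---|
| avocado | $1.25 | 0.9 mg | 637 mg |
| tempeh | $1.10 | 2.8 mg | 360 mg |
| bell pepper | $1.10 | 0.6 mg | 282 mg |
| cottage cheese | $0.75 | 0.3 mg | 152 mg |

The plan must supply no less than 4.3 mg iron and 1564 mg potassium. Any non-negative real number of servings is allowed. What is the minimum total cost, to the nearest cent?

$3.43

This is a tiny linear program; its minimum lies at a vertex of the feasible set. List the vertices and price them.
avocado only: max(4.3/0.9, 1564/637) = 4.778 servings → $5.97.
tempeh only: max(4.3/2.8, 1564/360) = 4.344 servings → $4.78.
bell pepper only: max(4.3/0.6, 1564/282) = 7.167 servings → $7.88.
cottage cheese only: max(4.3/0.3, 1564/152) = 14.33 servings → $10.75.
avocado + tempeh with both tight: 1.94 servings and 0.9122 servings → $3.43.
avocado + bell pepper: intersection lies outside the first quadrant.
avocado + cottage cheese with both targets exact would need a negative amount; discard.
tempeh + bell pepper with both tight: 0.478 servings and 4.936 servings → $5.96.
tempeh + cottage cheese with both tight: 0.5806 servings and 8.914 servings → $7.32.
bell pepper + cottage cheese: the both-tight solution has a negative serving — not a feasible corner.
So the least-cost plan costs $3.43.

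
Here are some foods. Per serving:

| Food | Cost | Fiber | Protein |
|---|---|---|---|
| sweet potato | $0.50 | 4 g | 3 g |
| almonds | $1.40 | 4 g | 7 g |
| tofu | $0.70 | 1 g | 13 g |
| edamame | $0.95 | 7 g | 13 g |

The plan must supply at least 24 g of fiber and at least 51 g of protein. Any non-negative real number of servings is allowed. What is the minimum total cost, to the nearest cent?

$3.58

An LP optimum is at a vertex; with two nutrient constraints at most two foods are used. Check each candidate.
sweet potato only: max(24/4, 51/3) = 17 servings → $8.50.
almonds only: max(24/4, 51/7) = 7.286 servings → $10.20.
tofu only: max(24/1, 51/13) = 24 servings → $16.80.
edamame only: max(24/7, 51/13) = 3.923 servings → $3.73.
sweet potato + almonds with both targets exact would need a negative amount; discard.
sweet potato + tofu with both tight: 5.327 servings and 2.694 servings → $4.55.
sweet potato + edamame: the both-tight solution has a negative serving — not a feasible corner.
almonds + tofu with both tight: 5.8 servings and 0.8 servings → $8.68.
almonds + edamame: the both-tight solution has a negative serving — not a feasible corner.
tofu + edamame with both tight: 0.5769 servings and 3.346 servings → $3.58.
So the least-cost plan costs $3.58.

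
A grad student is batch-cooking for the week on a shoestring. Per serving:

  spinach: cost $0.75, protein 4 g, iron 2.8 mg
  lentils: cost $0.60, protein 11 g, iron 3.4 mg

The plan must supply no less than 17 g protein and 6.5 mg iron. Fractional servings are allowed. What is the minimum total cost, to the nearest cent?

Compare the cost at each extreme point of the feasible region.
spinach only: max(17/4, 6.5/2.8) = 4.25 servings → $3.19.
lentils only: max(17/11, 6.5/3.4) = 1.912 servings → $1.15.
spinach + lentils with both tight: 0.7965 servings and 1.256 servings → $1.35.
The minimum over all feasible corners is $1.15.

$1.15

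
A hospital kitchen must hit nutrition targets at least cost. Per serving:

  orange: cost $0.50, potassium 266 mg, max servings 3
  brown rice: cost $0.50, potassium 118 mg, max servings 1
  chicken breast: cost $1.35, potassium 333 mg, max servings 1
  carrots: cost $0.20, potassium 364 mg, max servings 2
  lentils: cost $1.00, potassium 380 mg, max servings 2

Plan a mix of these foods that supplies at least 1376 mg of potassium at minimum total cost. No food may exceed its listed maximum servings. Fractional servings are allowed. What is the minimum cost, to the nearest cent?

$1.62

Cost per mg of potassium: carrots $0.0005, orange $0.0019, lentils $0.0026, chicken breast $0.0041, brown rice $0.0042.
Take 2 servings of carrots: +728.0 mg potassium for $0.40 (total $0.40, still need 648.0 mg).
Take 2.436 servings of orange: +648.0 mg potassium for $1.22 (total $1.62, still need 0.0 mg).
Filling from the cheapest source first is optimal under one linear minimum: $1.62.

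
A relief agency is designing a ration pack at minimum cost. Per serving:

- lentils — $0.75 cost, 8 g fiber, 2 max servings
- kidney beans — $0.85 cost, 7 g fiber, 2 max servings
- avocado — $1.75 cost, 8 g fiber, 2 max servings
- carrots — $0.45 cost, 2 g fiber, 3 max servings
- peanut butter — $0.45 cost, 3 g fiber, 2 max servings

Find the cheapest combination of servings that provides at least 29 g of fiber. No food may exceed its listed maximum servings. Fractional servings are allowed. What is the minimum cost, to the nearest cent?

Cost per g of fiber: lentils $0.0938, kidney beans $0.1214, peanut butter $0.1500, avocado $0.2188, carrots $0.2250.
Take 2 servings of lentils: +16.0 g fiber for $1.50 (total $1.50, still need 13.0 g).
Take 1.857 servings of kidney beans: +13.0 g fiber for $1.58 (total $3.08, still need 0.0 g).
Greedy by cheapest-per-g is optimal for a single linear constraint, so the minimum cost is $3.08.

$3.08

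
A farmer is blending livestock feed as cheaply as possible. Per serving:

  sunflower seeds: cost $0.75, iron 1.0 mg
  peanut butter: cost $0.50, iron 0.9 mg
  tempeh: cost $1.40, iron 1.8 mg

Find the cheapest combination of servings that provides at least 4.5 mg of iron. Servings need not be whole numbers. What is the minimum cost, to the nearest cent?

$2.50

Cost per mg of iron: peanut butter $0.5556, sunflower seeds $0.7500, tempeh $0.7778.
With no serving limits, use only peanut butter: 4.5 mg / 0.9 mg = 5 servings × $0.50 = $2.50.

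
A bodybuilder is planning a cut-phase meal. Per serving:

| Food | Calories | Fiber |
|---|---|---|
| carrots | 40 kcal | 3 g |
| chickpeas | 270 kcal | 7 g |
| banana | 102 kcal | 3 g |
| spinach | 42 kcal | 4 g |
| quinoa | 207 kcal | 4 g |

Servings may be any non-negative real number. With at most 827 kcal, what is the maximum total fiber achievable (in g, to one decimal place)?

Fiber per kcal: spinach 0.09524, carrots 0.075, banana 0.02941, chickpeas 0.02593, quinoa 0.01932.
With no serving limits, spend the whole calories allowance on spinach: 827 kcal / 42 kcal × 4 g = 78.8 g.

78.8 g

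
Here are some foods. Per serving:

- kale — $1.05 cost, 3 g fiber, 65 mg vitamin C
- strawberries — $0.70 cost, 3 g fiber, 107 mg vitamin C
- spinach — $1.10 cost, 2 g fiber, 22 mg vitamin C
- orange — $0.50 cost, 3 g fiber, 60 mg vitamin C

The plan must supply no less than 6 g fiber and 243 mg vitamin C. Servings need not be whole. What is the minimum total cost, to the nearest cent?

$1.59

An LP optimum is at a vertex; with two nutrient constraints at most two foods are used. Check each candidate.
kale only: max(6/3, 243/65) = 3.738 servings → $3.93.
strawberries only: max(6/3, 243/107) = 2.271 servings → $1.59.
spinach only: max(6/2, 243/22) = 11.05 servings → $12.15.
orange only: max(6/3, 243/60) = 4.05 servings → $2.02.
kale + strawberries: intersection lies outside the first quadrant.
kale + spinach: intersection lies outside the first quadrant.
kale + orange: intersection lies outside the first quadrant.
strawberries + spinach with both targets exact would need a negative amount; discard.
strawberries + orange: the both-tight solution has a negative serving — not a feasible corner.
spinach + orange: intersection lies outside the first quadrant.
So the least-cost plan costs $1.59.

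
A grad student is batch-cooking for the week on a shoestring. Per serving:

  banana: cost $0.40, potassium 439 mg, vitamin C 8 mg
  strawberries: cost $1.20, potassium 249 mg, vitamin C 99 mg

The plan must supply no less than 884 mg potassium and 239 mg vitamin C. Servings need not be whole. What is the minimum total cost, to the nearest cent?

Minimising a linear cost over {potassium ≥ 884, vitamin C ≥ 239, servings ≥ 0} — the optimum is at a vertex, using one or two foods.
banana only: max(884/439, 239/8) = 29.88 servings → $11.95.
strawberries only: max(884/249, 239/99) = 3.55 servings → $4.26.
banana + strawberries with both tight: 0.6753 servings and 2.36 servings → $3.10.
The minimum over all feasible corners is $3.10.

$3.10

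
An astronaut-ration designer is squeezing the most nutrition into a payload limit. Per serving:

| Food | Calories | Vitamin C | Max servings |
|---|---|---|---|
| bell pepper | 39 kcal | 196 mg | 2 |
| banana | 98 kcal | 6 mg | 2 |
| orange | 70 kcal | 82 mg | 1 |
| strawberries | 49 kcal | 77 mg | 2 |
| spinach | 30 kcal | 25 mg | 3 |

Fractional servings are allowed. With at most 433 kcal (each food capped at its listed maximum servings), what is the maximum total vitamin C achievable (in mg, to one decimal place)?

708.9 mg

Vitamin C per kcal: bell pepper 5.026, strawberries 1.571, orange 1.171, spinach 0.8333, banana 0.06122.
Take 2 servings of bell pepper: uses 78 kcal, +392.0 mg vitamin C (running total 392.0 mg).
Take 2 servings of strawberries: uses 98 kcal, +154.0 mg vitamin C (running total 546.0 mg).
Take 1 serving of orange: uses 70 kcal, +82.0 mg vitamin C (running total 628.0 mg).
Take 3 servings of spinach: uses 90 kcal, +75.0 mg vitamin C (running total 703.0 mg).
Take 0.9898 servings of banana: uses 97 kcal, +5.9 mg vitamin C (running total 708.9 mg).
Greedy by best ratio exhausts the calories allowance optimally: 708.9 mg.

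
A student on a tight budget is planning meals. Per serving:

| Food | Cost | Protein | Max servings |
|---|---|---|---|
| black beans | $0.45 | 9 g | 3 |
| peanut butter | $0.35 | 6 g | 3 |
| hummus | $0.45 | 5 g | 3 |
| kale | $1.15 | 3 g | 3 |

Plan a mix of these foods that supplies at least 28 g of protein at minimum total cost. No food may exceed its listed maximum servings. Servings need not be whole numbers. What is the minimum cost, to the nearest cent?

Cost per g of protein: black beans $0.0500, peanut butter $0.0583, hummus $0.0900, kale $0.3833.
Take 3 servings of black beans: +27.0 g protein for $1.35 (total $1.35, still need 1.0 g).
Take 0.1667 servings of peanut butter: +1.0 g protein for $0.06 (total $1.41, still need 0.0 g).
Filling from the cheapest source first is optimal under one linear minimum: $1.41.

$1.41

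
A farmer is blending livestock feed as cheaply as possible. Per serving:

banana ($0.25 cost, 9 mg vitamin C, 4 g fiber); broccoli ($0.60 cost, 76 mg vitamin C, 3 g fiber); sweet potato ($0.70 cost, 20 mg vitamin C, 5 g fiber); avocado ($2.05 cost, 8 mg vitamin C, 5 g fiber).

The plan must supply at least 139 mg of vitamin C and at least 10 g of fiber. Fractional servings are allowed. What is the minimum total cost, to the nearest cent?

$1.32

With two linear requirements the optimum uses one or two foods; enumerate the corners.
banana only: max(139/9, 10/4) = 15.44 servings → $3.86.
broccoli only: max(139/76, 10/3) = 3.333 servings → $2.00.
sweet potato only: max(139/20, 10/5) = 6.95 servings → $4.87.
avocado only: max(139/8, 10/5) = 17.38 servings → $35.62.
banana + broccoli with both tight: 1.238 servings and 1.682 servings → $1.32.
banana + sweet potato with both targets exact would need a negative amount; discard.
banana + avocado: intersection lies outside the first quadrant.
broccoli + sweet potato with both tight: 1.547 servings and 1.072 servings → $1.68.
broccoli + avocado with both tight: 1.728 servings and 0.9635 servings → $3.01.
sweet potato + avocado with both targets exact would need a negative amount; discard.
So the least-cost plan costs $1.32.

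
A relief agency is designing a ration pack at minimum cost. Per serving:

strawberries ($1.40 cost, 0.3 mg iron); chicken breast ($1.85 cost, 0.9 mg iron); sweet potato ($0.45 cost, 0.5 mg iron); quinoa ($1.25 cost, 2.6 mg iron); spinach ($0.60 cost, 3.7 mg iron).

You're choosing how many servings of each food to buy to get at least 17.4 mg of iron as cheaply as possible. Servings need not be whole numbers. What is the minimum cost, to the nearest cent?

Cost per mg of iron: spinach $0.1622, quinoa $0.4808, sweet potato $0.9000, chicken breast $2.0556, strawberries $4.6667.
With no serving limits, use only spinach: 17.4 mg / 3.7 mg = 4.703 servings × $0.60 = $2.82.

$2.82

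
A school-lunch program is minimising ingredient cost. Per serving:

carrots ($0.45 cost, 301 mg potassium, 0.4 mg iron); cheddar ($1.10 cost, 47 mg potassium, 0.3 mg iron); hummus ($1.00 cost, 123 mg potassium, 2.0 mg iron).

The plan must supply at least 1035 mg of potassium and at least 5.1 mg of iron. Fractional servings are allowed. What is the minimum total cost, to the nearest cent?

carrots only: max(1035/301, 5.1/0.4) = 12.75 servings → $5.74.
cheddar only: max(1035/47, 5.1/0.3) = 22.02 servings → $24.22.
hummus only: max(1035/123, 5.1/2.0) = 8.415 servings → $8.41.
carrots + cheddar with both tight: 0.9902 servings and 15.68 servings → $17.69.
carrots + hummus with both tight: 2.61 servings and 2.028 servings → $3.20.
cheddar + hummus: intersection lies outside the first quadrant.
The minimum over all feasible corners is $3.20.

$3.20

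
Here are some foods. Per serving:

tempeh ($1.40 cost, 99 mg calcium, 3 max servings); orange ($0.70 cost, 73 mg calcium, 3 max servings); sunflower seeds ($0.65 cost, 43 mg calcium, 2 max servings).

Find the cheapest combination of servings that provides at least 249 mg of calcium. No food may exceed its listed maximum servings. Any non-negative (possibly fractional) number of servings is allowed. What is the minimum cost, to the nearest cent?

$2.52

Cost per mg of calcium: orange $0.0096, tempeh $0.0141, sunflower seeds $0.0151.
Take 3 servings of orange: +219.0 mg calcium for $2.10 (total $2.10, still need 30.0 mg).
Take 0.303 servings of tempeh: +30.0 mg calcium for $0.42 (total $2.52, still need 0.0 mg).
Filling from the cheapest source first is optimal under one linear minimum: $2.52.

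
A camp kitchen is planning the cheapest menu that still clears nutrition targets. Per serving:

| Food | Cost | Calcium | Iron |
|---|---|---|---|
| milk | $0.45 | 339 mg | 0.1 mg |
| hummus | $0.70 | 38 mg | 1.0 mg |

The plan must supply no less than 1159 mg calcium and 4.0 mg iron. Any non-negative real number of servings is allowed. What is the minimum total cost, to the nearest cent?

An LP optimum is at a vertex; with two nutrient constraints at most two foods are used. Check each candidate.
milk only: max(1159/339, 4.0/0.1) = 40 servings → $18.00.
hummus only: max(1159/38, 4.0/1.0) = 30.5 servings → $21.35.
milk + hummus with both tight: 3.004 servings and 3.7 servings → $3.94.
Cheapest feasible corner: $3.94.

$3.94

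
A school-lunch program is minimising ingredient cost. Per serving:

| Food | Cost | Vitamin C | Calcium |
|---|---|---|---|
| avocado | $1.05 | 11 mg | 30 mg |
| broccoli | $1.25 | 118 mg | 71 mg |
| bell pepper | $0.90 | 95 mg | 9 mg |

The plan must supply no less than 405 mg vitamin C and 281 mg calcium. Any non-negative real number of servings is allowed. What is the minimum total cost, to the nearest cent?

At the optimum either one food covers both requirements or two foods hit both targets exactly; no other combination can be cheaper.
avocado only: max(405/11, 281/30) = 36.82 servings → $38.66.
broccoli only: max(405/118, 281/71) = 3.958 servings → $4.95.
bell pepper only: max(405/95, 281/9) = 31.22 servings → $28.10.
avocado + broccoli with both tight: 1.596 servings and 3.283 servings → $5.78.
avocado + bell pepper with both tight: 8.379 servings and 3.293 servings → $11.76.
broccoli + bell pepper: the both-tight solution has a negative serving — not a feasible corner.
Cheapest feasible corner: $4.95.

$4.95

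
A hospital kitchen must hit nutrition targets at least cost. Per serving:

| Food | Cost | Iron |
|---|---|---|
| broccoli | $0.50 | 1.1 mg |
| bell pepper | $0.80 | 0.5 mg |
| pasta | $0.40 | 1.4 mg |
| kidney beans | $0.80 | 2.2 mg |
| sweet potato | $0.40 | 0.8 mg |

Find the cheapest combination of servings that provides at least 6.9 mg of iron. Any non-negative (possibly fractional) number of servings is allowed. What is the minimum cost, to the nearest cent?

Cost per mg of iron: pasta $0.2857, kidney beans $0.3636, broccoli $0.4545, sweet potato $0.5000, bell pepper $1.6000.
With no serving limits, use only pasta: 6.9 mg / 1.4 mg = 4.929 servings × $0.40 = $1.97.

$1.97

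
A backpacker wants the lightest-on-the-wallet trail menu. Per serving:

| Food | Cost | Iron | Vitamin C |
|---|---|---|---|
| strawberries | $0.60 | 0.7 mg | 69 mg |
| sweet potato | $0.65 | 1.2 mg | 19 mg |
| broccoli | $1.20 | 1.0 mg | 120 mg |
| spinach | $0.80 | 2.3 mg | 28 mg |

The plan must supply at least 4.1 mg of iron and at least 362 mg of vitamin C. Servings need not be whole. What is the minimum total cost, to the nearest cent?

$3.27

Check every corner: each single food scaled to meet both minima, and each pair solved so both constraints bind.
strawberries only: max(4.1/0.7, 362/69) = 5.857 servings → $3.51.
sweet potato only: max(4.1/1.2, 362/19) = 19.05 servings → $12.38.
broccoli only: max(4.1/1.0, 362/120) = 4.1 servings → $4.92.
spinach only: max(4.1/2.3, 362/28) = 12.93 servings → $10.34.
strawberries + sweet potato with both tight: 5.129 servings and 0.4245 servings → $3.35.
strawberries + broccoli: the both-tight solution has a negative serving — not a feasible corner.
strawberries + spinach with both tight: 5.16 servings and 0.2121 servings → $3.27.
sweet potato + broccoli with both tight: 1.04 servings and 2.852 servings → $4.10.
sweet potato + spinach: the both-tight solution has a negative serving — not a feasible corner.
broccoli + spinach with both tight: 2.894 servings and 0.5242 servings → $3.89.
The minimum over all feasible corners is $3.27.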